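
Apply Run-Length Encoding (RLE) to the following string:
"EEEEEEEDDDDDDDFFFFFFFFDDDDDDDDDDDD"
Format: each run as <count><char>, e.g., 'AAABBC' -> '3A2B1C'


Scanning runs left to right:
  i=0: run of 'E' x 7 -> '7E'
  i=7: run of 'D' x 7 -> '7D'
  i=14: run of 'F' x 8 -> '8F'
  i=22: run of 'D' x 12 -> '12D'

RLE = 7E7D8F12D


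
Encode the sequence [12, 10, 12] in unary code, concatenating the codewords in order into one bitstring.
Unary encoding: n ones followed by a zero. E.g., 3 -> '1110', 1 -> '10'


Encode each number as n ones followed by a terminating 0:
  12 -> 1111111111110 (13 bits)
  10 -> 11111111110 (11 bits)
  12 -> 1111111111110 (13 bits)
Total length = 13 + 11 + 13 = 37 bits.

Unary([12, 10, 12]) = 1111111111110111111111101111111111110 (37 bits)


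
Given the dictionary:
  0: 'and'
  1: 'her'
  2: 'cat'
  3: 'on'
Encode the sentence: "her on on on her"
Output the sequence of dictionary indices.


Look up each word in the dictionary:
  'her' -> 1
  'on' -> 3
  'on' -> 3
  'on' -> 3
  'her' -> 1

Encoded: [1, 3, 3, 3, 1]


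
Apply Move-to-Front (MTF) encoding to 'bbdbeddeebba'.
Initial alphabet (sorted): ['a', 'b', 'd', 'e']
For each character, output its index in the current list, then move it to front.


MTF encoding:
'b': index 1 in ['a', 'b', 'd', 'e'] -> ['b', 'a', 'd', 'e']
'b': index 0 in ['b', 'a', 'd', 'e'] -> ['b', 'a', 'd', 'e']
'd': index 2 in ['b', 'a', 'd', 'e'] -> ['d', 'b', 'a', 'e']
'b': index 1 in ['d', 'b', 'a', 'e'] -> ['b', 'd', 'a', 'e']
'e': index 3 in ['b', 'd', 'a', 'e'] -> ['e', 'b', 'd', 'a']
'd': index 2 in ['e', 'b', 'd', 'a'] -> ['d', 'e', 'b', 'a']
'd': index 0 in ['d', 'e', 'b', 'a'] -> ['d', 'e', 'b', 'a']
'e': index 1 in ['d', 'e', 'b', 'a'] -> ['e', 'd', 'b', 'a']
'e': index 0 in ['e', 'd', 'b', 'a'] -> ['e', 'd', 'b', 'a']
'b': index 2 in ['e', 'd', 'b', 'a'] -> ['b', 'e', 'd', 'a']
'b': index 0 in ['b', 'e', 'd', 'a'] -> ['b', 'e', 'd', 'a']
'a': index 3 in ['b', 'e', 'd', 'a'] -> ['a', 'b', 'e', 'd']


Output: [1, 0, 2, 1, 3, 2, 0, 1, 0, 2, 0, 3]


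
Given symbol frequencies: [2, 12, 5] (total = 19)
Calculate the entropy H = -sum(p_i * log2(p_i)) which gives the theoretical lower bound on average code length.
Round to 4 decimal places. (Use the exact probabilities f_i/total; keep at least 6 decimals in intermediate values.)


Per-symbol terms -p_i * log2(p_i) with p_i = f_i/19:
  p = 2/19 = 0.105263: log2(p) = -3.247928, -p*log2(p) = 0.341887
  p = 12/19 = 0.631579: log2(p) = -0.662965, -p*log2(p) = 0.418715
  p = 5/19 = 0.263158: log2(p) = -1.925999, -p*log2(p) = 0.506842
H = 0.341887 + 0.418715 + 0.506842 = 1.267444

H = 1.2674 bits/symbol


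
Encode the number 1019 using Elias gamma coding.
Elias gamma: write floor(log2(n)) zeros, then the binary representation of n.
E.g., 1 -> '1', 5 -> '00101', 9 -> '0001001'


num_bits = floor(log2(1019)) + 1 = 10
leading_zeros = num_bits - 1 = 9
binary(1019) = 1111111011

Elias gamma(1019) = '000000000' + '1111111011' = 0000000001111111011 (19 bits)


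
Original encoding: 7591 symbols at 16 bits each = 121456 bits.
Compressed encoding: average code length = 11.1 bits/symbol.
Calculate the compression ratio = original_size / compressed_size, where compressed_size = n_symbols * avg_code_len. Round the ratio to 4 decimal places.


original_size = n_symbols * orig_bits = 7591 * 16 = 121456 bits
compressed_size = n_symbols * avg_code_len = 7591 * 11.1 = 84260.1 bits
ratio = original_size / compressed_size = 121456 / 84260.1 = 1.4414

Compression ratio = 1.4414


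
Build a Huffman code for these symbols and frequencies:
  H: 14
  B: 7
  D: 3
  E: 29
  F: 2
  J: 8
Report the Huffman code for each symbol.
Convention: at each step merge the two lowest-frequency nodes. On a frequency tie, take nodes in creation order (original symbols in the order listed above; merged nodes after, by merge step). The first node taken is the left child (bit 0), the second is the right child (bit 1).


Huffman tree construction:
Step 1: Merge F(2) + D(3) = 5
Step 2: Merge (F+D)(5) + B(7) = 12
Step 3: Merge J(8) + ((F+D)+B)(12) = 20
Step 4: Merge H(14) + (J+((F+D)+B))(20) = 34
Step 5: Merge E(29) + (H+(J+((F+D)+B)))(34) = 63
Read each symbol's code off the tree from the root (left child = 0, right child = 1).

Codes:
  H: 10 (length 2)
  B: 1111 (length 4)
  D: 11101 (length 5)
  E: 0 (length 1)
  F: 11100 (length 5)
  J: 110 (length 3)
Average code length: 134/63 = 2.1270 bits/symbol


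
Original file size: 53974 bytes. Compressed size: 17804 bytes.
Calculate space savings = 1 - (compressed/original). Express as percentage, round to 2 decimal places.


ratio = compressed/original = 17804/53974 = 0.329863
savings = 1 - ratio = 1 - 0.329863 = 0.670137
as a percentage: 0.670137 * 100 = 67.01%

Space savings = 1 - 17804/53974 = 67.01%


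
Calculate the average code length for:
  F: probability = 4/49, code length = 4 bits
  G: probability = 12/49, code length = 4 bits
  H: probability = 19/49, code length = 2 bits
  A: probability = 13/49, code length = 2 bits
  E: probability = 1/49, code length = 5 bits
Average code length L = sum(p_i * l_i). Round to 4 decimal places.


Weighted contributions p_i * l_i:
  F: (4/49) * 4 = 16/49
  G: (12/49) * 4 = 48/49
  H: (19/49) * 2 = 38/49
  A: (13/49) * 2 = 26/49
  E: (1/49) * 5 = 5/49
Sum = (16 + 48 + 38 + 26 + 5)/49 = 133/49

L = 133/49 = 2.7143 bits/symbol


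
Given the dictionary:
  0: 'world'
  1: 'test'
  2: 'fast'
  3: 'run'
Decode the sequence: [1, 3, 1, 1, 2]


Look up each index in the dictionary:
  1 -> 'test'
  3 -> 'run'
  1 -> 'test'
  1 -> 'test'
  2 -> 'fast'

Decoded: "test run test test fast"


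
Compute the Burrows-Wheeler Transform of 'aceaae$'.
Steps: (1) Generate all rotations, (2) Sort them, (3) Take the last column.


Rotations (sorted):
  0: $aceaae -> last char: e
  1: aae$ace -> last char: e
  2: aceaae$ -> last char: $
  3: ae$acea -> last char: a
  4: ceaae$a -> last char: a
  5: e$aceaa -> last char: a
  6: eaae$ac -> last char: c


BWT = ee$aaac


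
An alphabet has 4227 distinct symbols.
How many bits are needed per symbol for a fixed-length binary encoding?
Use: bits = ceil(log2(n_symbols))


log2(4227) = 12.0454
Bracket: 2^12 = 4096 < 4227 <= 2^13 = 8192
So ceil(log2(4227)) = 13

bits = ceil(log2(4227)) = ceil(12.0454) = 13 bits


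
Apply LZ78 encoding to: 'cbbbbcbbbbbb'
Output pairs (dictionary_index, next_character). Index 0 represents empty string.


LZ78 encoding steps:
Dictionary: {0: ''}
Step 1: w='' (idx 0), next='c' -> output (0, 'c'), add 'c' as idx 1
Step 2: w='' (idx 0), next='b' -> output (0, 'b'), add 'b' as idx 2
Step 3: w='b' (idx 2), next='b' -> output (2, 'b'), add 'bb' as idx 3
Step 4: w='b' (idx 2), next='c' -> output (2, 'c'), add 'bc' as idx 4
Step 5: w='bb' (idx 3), next='b' -> output (3, 'b'), add 'bbb' as idx 5
Step 6: w='bbb' (idx 5), end of input -> output (5, '')


Encoded: [(0, 'c'), (0, 'b'), (2, 'b'), (2, 'c'), (3, 'b'), (5, '')]


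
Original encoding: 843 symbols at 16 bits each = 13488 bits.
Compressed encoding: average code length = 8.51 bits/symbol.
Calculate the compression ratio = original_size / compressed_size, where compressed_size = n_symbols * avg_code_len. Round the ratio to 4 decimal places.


original_size = n_symbols * orig_bits = 843 * 16 = 13488 bits
compressed_size = n_symbols * avg_code_len = 843 * 8.51 = 7173.93 bits
ratio = original_size / compressed_size = 13488 / 7173.93 = 1.8801

Compression ratio = 1.8801


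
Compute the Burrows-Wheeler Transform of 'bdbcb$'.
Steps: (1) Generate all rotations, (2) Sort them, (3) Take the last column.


Rotations (sorted):
  0: $bdbcb -> last char: b
  1: b$bdbc -> last char: c
  2: bcb$bd -> last char: d
  3: bdbcb$ -> last char: $
  4: cb$bdb -> last char: b
  5: dbcb$b -> last char: b


BWT = bcd$bb


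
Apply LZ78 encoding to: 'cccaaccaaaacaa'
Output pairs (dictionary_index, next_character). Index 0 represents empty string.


LZ78 encoding steps:
Dictionary: {0: ''}
Step 1: w='' (idx 0), next='c' -> output (0, 'c'), add 'c' as idx 1
Step 2: w='c' (idx 1), next='c' -> output (1, 'c'), add 'cc' as idx 2
Step 3: w='' (idx 0), next='a' -> output (0, 'a'), add 'a' as idx 3
Step 4: w='a' (idx 3), next='c' -> output (3, 'c'), add 'ac' as idx 4
Step 5: w='c' (idx 1), next='a' -> output (1, 'a'), add 'ca' as idx 5
Step 6: w='a' (idx 3), next='a' -> output (3, 'a'), add 'aa' as idx 6
Step 7: w='ac' (idx 4), next='a' -> output (4, 'a'), add 'aca' as idx 7
Step 8: w='a' (idx 3), end of input -> output (3, '')


Encoded: [(0, 'c'), (1, 'c'), (0, 'a'), (3, 'c'), (1, 'a'), (3, 'a'), (4, 'a'), (3, '')]


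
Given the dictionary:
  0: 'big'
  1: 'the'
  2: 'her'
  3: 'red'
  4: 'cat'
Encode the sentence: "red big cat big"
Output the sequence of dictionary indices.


Look up each word in the dictionary:
  'red' -> 3
  'big' -> 0
  'cat' -> 4
  'big' -> 0

Encoded: [3, 0, 4, 0]


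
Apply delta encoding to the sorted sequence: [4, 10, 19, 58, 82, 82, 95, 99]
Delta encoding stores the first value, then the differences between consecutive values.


First value: 4
Deltas:
  10 - 4 = 6
  19 - 10 = 9
  58 - 19 = 39
  82 - 58 = 24
  82 - 82 = 0
  95 - 82 = 13
  99 - 95 = 4


Delta encoded: [4, 6, 9, 39, 24, 0, 13, 4]


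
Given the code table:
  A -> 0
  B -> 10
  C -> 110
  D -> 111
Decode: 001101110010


Decoding:
0 -> A
0 -> A
110 -> C
111 -> D
0 -> A
0 -> A
10 -> B


Result: AACDAAB


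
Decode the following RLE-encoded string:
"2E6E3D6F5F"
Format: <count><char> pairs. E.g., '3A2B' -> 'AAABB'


Expanding each <count><char> pair:
  2E -> 'EE'
  6E -> 'EEEEEE'
  3D -> 'DDD'
  6F -> 'FFFFFF'
  5F -> 'FFFFF'

Decoded = EEEEEEEEDDDFFFFFFFFFFF


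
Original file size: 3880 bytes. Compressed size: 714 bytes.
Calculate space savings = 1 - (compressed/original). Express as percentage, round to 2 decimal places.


ratio = compressed/original = 714/3880 = 0.184021
savings = 1 - ratio = 1 - 0.184021 = 0.815979
as a percentage: 0.815979 * 100 = 81.6%

Space savings = 1 - 714/3880 = 81.6%


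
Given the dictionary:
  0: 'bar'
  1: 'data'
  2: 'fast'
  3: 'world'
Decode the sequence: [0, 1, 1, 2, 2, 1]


Look up each index in the dictionary:
  0 -> 'bar'
  1 -> 'data'
  1 -> 'data'
  2 -> 'fast'
  2 -> 'fast'
  1 -> 'data'

Decoded: "bar data data fast fast data"


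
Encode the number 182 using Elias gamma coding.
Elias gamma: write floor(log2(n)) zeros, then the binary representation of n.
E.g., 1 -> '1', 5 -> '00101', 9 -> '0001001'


num_bits = floor(log2(182)) + 1 = 8
leading_zeros = num_bits - 1 = 7
binary(182) = 10110110

Elias gamma(182) = '0000000' + '10110110' = 000000010110110 (15 bits)


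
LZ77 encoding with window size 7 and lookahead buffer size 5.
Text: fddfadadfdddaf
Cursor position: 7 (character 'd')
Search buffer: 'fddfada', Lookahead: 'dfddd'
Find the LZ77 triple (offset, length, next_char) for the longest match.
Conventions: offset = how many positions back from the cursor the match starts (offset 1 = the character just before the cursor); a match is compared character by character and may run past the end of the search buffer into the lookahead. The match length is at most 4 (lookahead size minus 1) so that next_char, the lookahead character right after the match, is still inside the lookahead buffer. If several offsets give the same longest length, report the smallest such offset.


Try each offset into the search buffer:
  offset=1 (pos 6, char 'a'): match length 0
  offset=2 (pos 5, char 'd'): match length 1
  offset=3 (pos 4, char 'a'): match length 0
  offset=4 (pos 3, char 'f'): match length 0
  offset=5 (pos 2, char 'd'): match length 2
  offset=6 (pos 1, char 'd'): match length 1
  offset=7 (pos 0, char 'f'): match length 0
Longest match has length 2 at offset 5.
next_char = character at position 7 + 2 = 9 -> 'd'

Best match: offset=5, length=2 (matching 'df' starting at position 2)
LZ77 triple: (5, 2, 'd')


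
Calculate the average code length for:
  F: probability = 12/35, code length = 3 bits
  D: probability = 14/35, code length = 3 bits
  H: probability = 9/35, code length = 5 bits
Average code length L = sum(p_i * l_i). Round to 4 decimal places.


Weighted contributions p_i * l_i:
  F: (12/35) * 3 = 36/35
  D: (14/35) * 3 = 42/35
  H: (9/35) * 5 = 45/35
Sum = (36 + 42 + 45)/35 = 123/35

L = 123/35 = 3.5143 bits/symbol


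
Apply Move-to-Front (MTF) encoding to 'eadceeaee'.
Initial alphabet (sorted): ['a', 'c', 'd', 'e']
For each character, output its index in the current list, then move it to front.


MTF encoding:
'e': index 3 in ['a', 'c', 'd', 'e'] -> ['e', 'a', 'c', 'd']
'a': index 1 in ['e', 'a', 'c', 'd'] -> ['a', 'e', 'c', 'd']
'd': index 3 in ['a', 'e', 'c', 'd'] -> ['d', 'a', 'e', 'c']
'c': index 3 in ['d', 'a', 'e', 'c'] -> ['c', 'd', 'a', 'e']
'e': index 3 in ['c', 'd', 'a', 'e'] -> ['e', 'c', 'd', 'a']
'e': index 0 in ['e', 'c', 'd', 'a'] -> ['e', 'c', 'd', 'a']
'a': index 3 in ['e', 'c', 'd', 'a'] -> ['a', 'e', 'c', 'd']
'e': index 1 in ['a', 'e', 'c', 'd'] -> ['e', 'a', 'c', 'd']
'e': index 0 in ['e', 'a', 'c', 'd'] -> ['e', 'a', 'c', 'd']


Output: [3, 1, 3, 3, 3, 0, 3, 1, 0]


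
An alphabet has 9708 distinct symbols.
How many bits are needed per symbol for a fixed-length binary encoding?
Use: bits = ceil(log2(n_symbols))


log2(9708) = 13.245
Bracket: 2^13 = 8192 < 9708 <= 2^14 = 16384
So ceil(log2(9708)) = 14

bits = ceil(log2(9708)) = ceil(13.245) = 14 bits


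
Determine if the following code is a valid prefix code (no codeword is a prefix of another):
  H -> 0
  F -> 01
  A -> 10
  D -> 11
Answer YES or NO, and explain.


Checking each pair (does one codeword prefix another?):
  H='0' vs F='01': prefix -- VIOLATION

NO -- this is NOT a valid prefix code. H (0) is a prefix of F (01).


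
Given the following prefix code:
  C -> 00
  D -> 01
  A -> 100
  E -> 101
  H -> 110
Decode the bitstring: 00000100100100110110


Decoding step by step:
Bits 00 -> C
Bits 00 -> C
Bits 01 -> D
Bits 00 -> C
Bits 100 -> A
Bits 100 -> A
Bits 110 -> H
Bits 110 -> H


Decoded message: CCDCAAHH


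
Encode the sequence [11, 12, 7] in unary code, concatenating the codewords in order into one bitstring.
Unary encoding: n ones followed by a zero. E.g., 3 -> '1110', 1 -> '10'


Encode each number as n ones followed by a terminating 0:
  11 -> 111111111110 (12 bits)
  12 -> 1111111111110 (13 bits)
  7 -> 11111110 (8 bits)
Total length = 12 + 13 + 8 = 33 bits.

Unary([11, 12, 7]) = 111111111110111111111111011111110 (33 bits)


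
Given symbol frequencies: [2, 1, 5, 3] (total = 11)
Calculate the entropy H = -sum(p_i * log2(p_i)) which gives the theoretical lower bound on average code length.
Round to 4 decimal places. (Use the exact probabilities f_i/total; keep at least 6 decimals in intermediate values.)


Per-symbol terms -p_i * log2(p_i) with p_i = f_i/11:
  p = 2/11 = 0.181818: log2(p) = -2.459432, -p*log2(p) = 0.447169
  p = 1/11 = 0.090909: log2(p) = -3.459432, -p*log2(p) = 0.314494
  p = 5/11 = 0.454545: log2(p) = -1.137504, -p*log2(p) = 0.517047
  p = 3/11 = 0.272727: log2(p) = -1.874469, -p*log2(p) = 0.511219
H = 0.447169 + 0.314494 + 0.517047 + 0.511219 = 1.789929

H = 1.7899 bits/symbol


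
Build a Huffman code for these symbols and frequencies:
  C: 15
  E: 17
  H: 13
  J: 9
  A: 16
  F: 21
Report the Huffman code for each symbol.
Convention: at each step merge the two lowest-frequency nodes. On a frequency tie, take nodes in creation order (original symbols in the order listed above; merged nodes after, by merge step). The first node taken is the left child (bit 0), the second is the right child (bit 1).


Huffman tree construction:
Step 1: Merge J(9) + H(13) = 22
Step 2: Merge C(15) + A(16) = 31
Step 3: Merge E(17) + F(21) = 38
Step 4: Merge (J+H)(22) + (C+A)(31) = 53
Step 5: Merge (E+F)(38) + ((J+H)+(C+A))(53) = 91
Read each symbol's code off the tree from the root (left child = 0, right child = 1).

Codes:
  C: 110 (length 3)
  E: 00 (length 2)
  H: 101 (length 3)
  J: 100 (length 3)
  A: 111 (length 3)
  F: 01 (length 2)
Average code length: 235/91 = 2.5824 bits/symbol


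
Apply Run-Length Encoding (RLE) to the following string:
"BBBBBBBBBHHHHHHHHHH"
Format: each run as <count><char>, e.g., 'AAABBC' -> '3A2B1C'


Scanning runs left to right:
  i=0: run of 'B' x 9 -> '9B'
  i=9: run of 'H' x 10 -> '10H'

RLE = 9B10H


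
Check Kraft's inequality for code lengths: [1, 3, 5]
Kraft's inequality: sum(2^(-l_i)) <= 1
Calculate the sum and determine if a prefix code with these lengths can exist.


Sum = 2^(-1) + 2^(-3) + 2^(-5)
    = 0.5 + 0.125 + 0.03125
    = 21/32 = 0.65625
Since 0.65625 <= 1, Kraft's inequality IS satisfied.
A prefix code with these lengths CAN exist.

Kraft sum = 0.65625. Satisfied.


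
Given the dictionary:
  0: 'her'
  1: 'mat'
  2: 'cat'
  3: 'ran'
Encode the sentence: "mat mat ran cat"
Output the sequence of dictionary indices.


Look up each word in the dictionary:
  'mat' -> 1
  'mat' -> 1
  'ran' -> 3
  'cat' -> 2

Encoded: [1, 1, 3, 2]


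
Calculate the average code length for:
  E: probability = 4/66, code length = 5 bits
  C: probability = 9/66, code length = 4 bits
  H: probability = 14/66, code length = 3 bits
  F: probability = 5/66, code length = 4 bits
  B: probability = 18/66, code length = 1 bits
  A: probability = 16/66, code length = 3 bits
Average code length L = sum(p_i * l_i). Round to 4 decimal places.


Weighted contributions p_i * l_i:
  E: (4/66) * 5 = 20/66
  C: (9/66) * 4 = 36/66
  H: (14/66) * 3 = 42/66
  F: (5/66) * 4 = 20/66
  B: (18/66) * 1 = 18/66
  A: (16/66) * 3 = 48/66
Sum = (20 + 36 + 42 + 20 + 18 + 48)/66 = 184/66

L = 184/66 = 2.7879 bits/symbol


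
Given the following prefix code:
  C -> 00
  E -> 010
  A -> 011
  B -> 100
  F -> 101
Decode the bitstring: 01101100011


Decoding step by step:
Bits 011 -> A
Bits 011 -> A
Bits 00 -> C
Bits 011 -> A


Decoded message: AACA


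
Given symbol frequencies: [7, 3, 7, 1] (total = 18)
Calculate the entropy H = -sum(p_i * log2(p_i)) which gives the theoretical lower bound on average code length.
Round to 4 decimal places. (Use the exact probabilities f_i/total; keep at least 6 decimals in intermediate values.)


Per-symbol terms -p_i * log2(p_i) with p_i = f_i/18:
  p = 7/18 = 0.388889: log2(p) = -1.362570, -p*log2(p) = 0.529888
  p = 3/18 = 0.166667: log2(p) = -2.584963, -p*log2(p) = 0.430827
  p = 7/18 = 0.388889: log2(p) = -1.362570, -p*log2(p) = 0.529888
  p = 1/18 = 0.055556: log2(p) = -4.169925, -p*log2(p) = 0.231663
H = 0.529888 + 0.430827 + 0.529888 + 0.231663 = 1.722266

H = 1.7223 bits/symbol


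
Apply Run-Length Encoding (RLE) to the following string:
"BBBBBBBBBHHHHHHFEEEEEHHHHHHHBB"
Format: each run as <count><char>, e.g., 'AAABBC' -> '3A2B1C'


Scanning runs left to right:
  i=0: run of 'B' x 9 -> '9B'
  i=9: run of 'H' x 6 -> '6H'
  i=15: run of 'F' x 1 -> '1F'
  i=16: run of 'E' x 5 -> '5E'
  i=21: run of 'H' x 7 -> '7H'
  i=28: run of 'B' x 2 -> '2B'

RLE = 9B6H1F5E7H2B


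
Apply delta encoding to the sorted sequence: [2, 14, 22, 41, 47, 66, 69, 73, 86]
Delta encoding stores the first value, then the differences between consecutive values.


First value: 2
Deltas:
  14 - 2 = 12
  22 - 14 = 8
  41 - 22 = 19
  47 - 41 = 6
  66 - 47 = 19
  69 - 66 = 3
  73 - 69 = 4
  86 - 73 = 13


Delta encoded: [2, 12, 8, 19, 6, 19, 3, 4, 13]


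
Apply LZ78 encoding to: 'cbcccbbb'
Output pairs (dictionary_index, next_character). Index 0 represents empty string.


LZ78 encoding steps:
Dictionary: {0: ''}
Step 1: w='' (idx 0), next='c' -> output (0, 'c'), add 'c' as idx 1
Step 2: w='' (idx 0), next='b' -> output (0, 'b'), add 'b' as idx 2
Step 3: w='c' (idx 1), next='c' -> output (1, 'c'), add 'cc' as idx 3
Step 4: w='c' (idx 1), next='b' -> output (1, 'b'), add 'cb' as idx 4
Step 5: w='b' (idx 2), next='b' -> output (2, 'b'), add 'bb' as idx 5


Encoded: [(0, 'c'), (0, 'b'), (1, 'c'), (1, 'b'), (2, 'b')]


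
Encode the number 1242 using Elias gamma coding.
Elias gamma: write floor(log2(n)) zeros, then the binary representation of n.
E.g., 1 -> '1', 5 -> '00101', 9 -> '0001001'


num_bits = floor(log2(1242)) + 1 = 11
leading_zeros = num_bits - 1 = 10
binary(1242) = 10011011010

Elias gamma(1242) = '0000000000' + '10011011010' = 000000000010011011010 (21 bits)


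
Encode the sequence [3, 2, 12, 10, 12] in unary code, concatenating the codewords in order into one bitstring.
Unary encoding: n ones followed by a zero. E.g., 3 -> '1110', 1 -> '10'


Encode each number as n ones followed by a terminating 0:
  3 -> 1110 (4 bits)
  2 -> 110 (3 bits)
  12 -> 1111111111110 (13 bits)
  10 -> 11111111110 (11 bits)
  12 -> 1111111111110 (13 bits)
Total length = 4 + 3 + 13 + 11 + 13 = 44 bits.

Unary([3, 2, 12, 10, 12]) = 11101101111111111110111111111101111111111110 (44 bits)


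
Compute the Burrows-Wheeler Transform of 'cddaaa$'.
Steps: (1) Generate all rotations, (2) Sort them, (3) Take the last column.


Rotations (sorted):
  0: $cddaaa -> last char: a
  1: a$cddaa -> last char: a
  2: aa$cdda -> last char: a
  3: aaa$cdd -> last char: d
  4: cddaaa$ -> last char: $
  5: daaa$cd -> last char: d
  6: ddaaa$c -> last char: c


BWT = aaad$dc


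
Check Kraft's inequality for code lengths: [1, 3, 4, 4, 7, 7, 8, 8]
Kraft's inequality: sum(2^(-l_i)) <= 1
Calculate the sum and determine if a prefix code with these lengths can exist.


Sum = 2^(-1) + 2^(-3) + 2^(-4) + 2^(-4) + 2^(-7) + 2^(-7) + 2^(-8) + 2^(-8)
    = 0.5 + 0.125 + 0.0625 + 0.0625 + 0.0078125 + 0.0078125 + 0.00390625 + 0.00390625
    = 198/256 = 0.7734375
Since 0.7734375 <= 1, Kraft's inequality IS satisfied.
A prefix code with these lengths CAN exist.

Kraft sum = 0.7734375. Satisfied.


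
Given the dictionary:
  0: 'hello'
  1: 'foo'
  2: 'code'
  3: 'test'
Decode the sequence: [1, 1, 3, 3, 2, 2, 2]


Look up each index in the dictionary:
  1 -> 'foo'
  1 -> 'foo'
  3 -> 'test'
  3 -> 'test'
  2 -> 'code'
  2 -> 'code'
  2 -> 'code'

Decoded: "foo foo test test code code code"


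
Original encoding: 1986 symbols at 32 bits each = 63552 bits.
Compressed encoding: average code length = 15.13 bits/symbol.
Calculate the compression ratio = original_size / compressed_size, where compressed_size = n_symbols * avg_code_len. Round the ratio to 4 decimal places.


original_size = n_symbols * orig_bits = 1986 * 32 = 63552 bits
compressed_size = n_symbols * avg_code_len = 1986 * 15.13 = 30048.18 bits
ratio = original_size / compressed_size = 63552 / 30048.18 = 2.115

Compression ratio = 2.115


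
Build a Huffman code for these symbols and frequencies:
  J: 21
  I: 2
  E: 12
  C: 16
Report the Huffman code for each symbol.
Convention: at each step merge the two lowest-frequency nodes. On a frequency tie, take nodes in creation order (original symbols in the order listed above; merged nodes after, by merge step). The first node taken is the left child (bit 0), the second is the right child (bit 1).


Huffman tree construction:
Step 1: Merge I(2) + E(12) = 14
Step 2: Merge (I+E)(14) + C(16) = 30
Step 3: Merge J(21) + ((I+E)+C)(30) = 51
Read each symbol's code off the tree from the root (left child = 0, right child = 1).

Codes:
  J: 0 (length 1)
  I: 100 (length 3)
  E: 101 (length 3)
  C: 11 (length 2)
Average code length: 95/51 = 1.8627 bits/symbol


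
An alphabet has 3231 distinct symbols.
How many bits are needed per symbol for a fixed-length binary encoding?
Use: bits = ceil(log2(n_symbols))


log2(3231) = 11.6578
Bracket: 2^11 = 2048 < 3231 <= 2^12 = 4096
So ceil(log2(3231)) = 12

bits = ceil(log2(3231)) = ceil(11.6578) = 12 bits


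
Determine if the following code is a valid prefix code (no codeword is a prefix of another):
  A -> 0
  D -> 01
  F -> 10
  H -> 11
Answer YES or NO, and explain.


Checking each pair (does one codeword prefix another?):
  A='0' vs D='01': prefix -- VIOLATION

NO -- this is NOT a valid prefix code. A (0) is a prefix of D (01).


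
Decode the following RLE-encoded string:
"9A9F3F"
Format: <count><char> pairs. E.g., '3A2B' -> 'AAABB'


Expanding each <count><char> pair:
  9A -> 'AAAAAAAAA'
  9F -> 'FFFFFFFFF'
  3F -> 'FFF'

Decoded = AAAAAAAAAFFFFFFFFFFFF


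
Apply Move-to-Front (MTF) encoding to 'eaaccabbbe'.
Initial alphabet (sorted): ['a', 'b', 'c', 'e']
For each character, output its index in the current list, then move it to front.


MTF encoding:
'e': index 3 in ['a', 'b', 'c', 'e'] -> ['e', 'a', 'b', 'c']
'a': index 1 in ['e', 'a', 'b', 'c'] -> ['a', 'e', 'b', 'c']
'a': index 0 in ['a', 'e', 'b', 'c'] -> ['a', 'e', 'b', 'c']
'c': index 3 in ['a', 'e', 'b', 'c'] -> ['c', 'a', 'e', 'b']
'c': index 0 in ['c', 'a', 'e', 'b'] -> ['c', 'a', 'e', 'b']
'a': index 1 in ['c', 'a', 'e', 'b'] -> ['a', 'c', 'e', 'b']
'b': index 3 in ['a', 'c', 'e', 'b'] -> ['b', 'a', 'c', 'e']
'b': index 0 in ['b', 'a', 'c', 'e'] -> ['b', 'a', 'c', 'e']
'b': index 0 in ['b', 'a', 'c', 'e'] -> ['b', 'a', 'c', 'e']
'e': index 3 in ['b', 'a', 'c', 'e'] -> ['e', 'b', 'a', 'c']


Output: [3, 1, 0, 3, 0, 1, 3, 0, 0, 3]


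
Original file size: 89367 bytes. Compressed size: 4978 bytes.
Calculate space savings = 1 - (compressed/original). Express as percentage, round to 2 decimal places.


ratio = compressed/original = 4978/89367 = 0.055703
savings = 1 - ratio = 1 - 0.055703 = 0.944297
as a percentage: 0.944297 * 100 = 94.43%

Space savings = 1 - 4978/89367 = 94.43%


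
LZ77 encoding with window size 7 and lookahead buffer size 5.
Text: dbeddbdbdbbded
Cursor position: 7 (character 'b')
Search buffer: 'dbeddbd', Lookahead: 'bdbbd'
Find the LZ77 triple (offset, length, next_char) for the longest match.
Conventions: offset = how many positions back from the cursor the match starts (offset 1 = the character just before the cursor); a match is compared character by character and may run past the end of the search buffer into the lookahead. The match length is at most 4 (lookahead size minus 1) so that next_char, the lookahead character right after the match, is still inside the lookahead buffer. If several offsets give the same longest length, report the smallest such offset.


Try each offset into the search buffer:
  offset=1 (pos 6, char 'd'): match length 0
  offset=2 (pos 5, char 'b'): match length 3
  offset=3 (pos 4, char 'd'): match length 0
  offset=4 (pos 3, char 'd'): match length 0
  offset=5 (pos 2, char 'e'): match length 0
  offset=6 (pos 1, char 'b'): match length 1
  offset=7 (pos 0, char 'd'): match length 0
Longest match has length 3 at offset 2.
next_char = character at position 7 + 3 = 10 -> 'b'

Best match: offset=2, length=3 (matching 'bdb' starting at position 5)
LZ77 triple: (2, 3, 'b')


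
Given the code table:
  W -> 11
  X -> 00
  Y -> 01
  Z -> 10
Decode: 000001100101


Decoding:
00 -> X
00 -> X
01 -> Y
10 -> Z
01 -> Y
01 -> Y


Result: XXYZYY


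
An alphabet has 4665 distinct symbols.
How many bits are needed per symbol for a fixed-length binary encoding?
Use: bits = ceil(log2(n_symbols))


log2(4665) = 12.1877
Bracket: 2^12 = 4096 < 4665 <= 2^13 = 8192
So ceil(log2(4665)) = 13

bits = ceil(log2(4665)) = ceil(12.1877) = 13 bits


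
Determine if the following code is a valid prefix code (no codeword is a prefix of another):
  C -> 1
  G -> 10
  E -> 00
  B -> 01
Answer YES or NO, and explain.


Checking each pair (does one codeword prefix another?):
  C='1' vs G='10': prefix -- VIOLATION

NO -- this is NOT a valid prefix code. C (1) is a prefix of G (10).


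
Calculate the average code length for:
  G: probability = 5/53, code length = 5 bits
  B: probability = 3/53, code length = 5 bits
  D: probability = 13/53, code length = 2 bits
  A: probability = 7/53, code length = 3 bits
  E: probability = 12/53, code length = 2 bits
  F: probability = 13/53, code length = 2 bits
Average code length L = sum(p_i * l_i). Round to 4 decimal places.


Weighted contributions p_i * l_i:
  G: (5/53) * 5 = 25/53
  B: (3/53) * 5 = 15/53
  D: (13/53) * 2 = 26/53
  A: (7/53) * 3 = 21/53
  E: (12/53) * 2 = 24/53
  F: (13/53) * 2 = 26/53
Sum = (25 + 15 + 26 + 21 + 24 + 26)/53 = 137/53

L = 137/53 = 2.5849 bits/symbol


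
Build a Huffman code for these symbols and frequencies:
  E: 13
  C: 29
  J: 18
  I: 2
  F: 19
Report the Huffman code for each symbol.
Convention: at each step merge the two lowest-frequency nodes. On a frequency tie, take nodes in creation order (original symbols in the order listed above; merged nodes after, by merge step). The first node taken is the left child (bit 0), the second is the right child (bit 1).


Huffman tree construction:
Step 1: Merge I(2) + E(13) = 15
Step 2: Merge (I+E)(15) + J(18) = 33
Step 3: Merge F(19) + C(29) = 48
Step 4: Merge ((I+E)+J)(33) + (F+C)(48) = 81
Read each symbol's code off the tree from the root (left child = 0, right child = 1).

Codes:
  E: 001 (length 3)
  C: 11 (length 2)
  J: 01 (length 2)
  I: 000 (length 3)
  F: 10 (length 2)
Average code length: 177/81 = 2.1852 bits/symbol


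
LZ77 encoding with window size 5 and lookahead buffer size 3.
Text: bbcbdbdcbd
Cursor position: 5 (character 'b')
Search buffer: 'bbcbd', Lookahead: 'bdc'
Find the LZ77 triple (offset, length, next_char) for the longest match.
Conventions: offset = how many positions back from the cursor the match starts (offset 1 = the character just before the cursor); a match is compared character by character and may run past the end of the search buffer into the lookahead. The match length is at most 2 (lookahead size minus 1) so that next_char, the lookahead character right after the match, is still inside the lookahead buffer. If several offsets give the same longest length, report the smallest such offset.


Try each offset into the search buffer:
  offset=1 (pos 4, char 'd'): match length 0
  offset=2 (pos 3, char 'b'): match length 2
  offset=3 (pos 2, char 'c'): match length 0
  offset=4 (pos 1, char 'b'): match length 1
  offset=5 (pos 0, char 'b'): match length 1
Longest match has length 2 at offset 2.
next_char = character at position 5 + 2 = 7 -> 'c'

Best match: offset=2, length=2 (matching 'bd' starting at position 3)
LZ77 triple: (2, 2, 'c')


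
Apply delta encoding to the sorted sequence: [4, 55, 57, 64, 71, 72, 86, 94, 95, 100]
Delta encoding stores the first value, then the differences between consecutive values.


First value: 4
Deltas:
  55 - 4 = 51
  57 - 55 = 2
  64 - 57 = 7
  71 - 64 = 7
  72 - 71 = 1
  86 - 72 = 14
  94 - 86 = 8
  95 - 94 = 1
  100 - 95 = 5


Delta encoded: [4, 51, 2, 7, 7, 1, 14, 8, 1, 5]


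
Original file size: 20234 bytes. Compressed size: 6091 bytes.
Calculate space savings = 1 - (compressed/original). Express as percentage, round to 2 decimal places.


ratio = compressed/original = 6091/20234 = 0.301028
savings = 1 - ratio = 1 - 0.301028 = 0.698972
as a percentage: 0.698972 * 100 = 69.9%

Space savings = 1 - 6091/20234 = 69.9%


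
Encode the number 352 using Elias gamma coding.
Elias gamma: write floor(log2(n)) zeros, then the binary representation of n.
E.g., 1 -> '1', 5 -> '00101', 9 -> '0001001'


num_bits = floor(log2(352)) + 1 = 9
leading_zeros = num_bits - 1 = 8
binary(352) = 101100000

Elias gamma(352) = '00000000' + '101100000' = 00000000101100000 (17 bits)


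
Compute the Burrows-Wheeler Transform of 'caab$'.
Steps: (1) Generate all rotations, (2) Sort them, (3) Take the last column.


Rotations (sorted):
  0: $caab -> last char: b
  1: aab$c -> last char: c
  2: ab$ca -> last char: a
  3: b$caa -> last char: a
  4: caab$ -> last char: $


BWT = bcaa$


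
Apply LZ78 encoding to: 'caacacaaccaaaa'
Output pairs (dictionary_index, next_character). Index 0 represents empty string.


LZ78 encoding steps:
Dictionary: {0: ''}
Step 1: w='' (idx 0), next='c' -> output (0, 'c'), add 'c' as idx 1
Step 2: w='' (idx 0), next='a' -> output (0, 'a'), add 'a' as idx 2
Step 3: w='a' (idx 2), next='c' -> output (2, 'c'), add 'ac' as idx 3
Step 4: w='ac' (idx 3), next='a' -> output (3, 'a'), add 'aca' as idx 4
Step 5: w='ac' (idx 3), next='c' -> output (3, 'c'), add 'acc' as idx 5
Step 6: w='a' (idx 2), next='a' -> output (2, 'a'), add 'aa' as idx 6
Step 7: w='aa' (idx 6), end of input -> output (6, '')


Encoded: [(0, 'c'), (0, 'a'), (2, 'c'), (3, 'a'), (3, 'c'), (2, 'a'), (6, '')]


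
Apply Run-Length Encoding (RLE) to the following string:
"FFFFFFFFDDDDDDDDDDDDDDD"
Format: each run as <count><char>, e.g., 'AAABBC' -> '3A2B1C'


Scanning runs left to right:
  i=0: run of 'F' x 8 -> '8F'
  i=8: run of 'D' x 15 -> '15D'

RLE = 8F15D


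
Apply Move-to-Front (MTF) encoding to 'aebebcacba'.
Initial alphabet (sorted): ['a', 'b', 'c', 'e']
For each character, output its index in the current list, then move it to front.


MTF encoding:
'a': index 0 in ['a', 'b', 'c', 'e'] -> ['a', 'b', 'c', 'e']
'e': index 3 in ['a', 'b', 'c', 'e'] -> ['e', 'a', 'b', 'c']
'b': index 2 in ['e', 'a', 'b', 'c'] -> ['b', 'e', 'a', 'c']
'e': index 1 in ['b', 'e', 'a', 'c'] -> ['e', 'b', 'a', 'c']
'b': index 1 in ['e', 'b', 'a', 'c'] -> ['b', 'e', 'a', 'c']
'c': index 3 in ['b', 'e', 'a', 'c'] -> ['c', 'b', 'e', 'a']
'a': index 3 in ['c', 'b', 'e', 'a'] -> ['a', 'c', 'b', 'e']
'c': index 1 in ['a', 'c', 'b', 'e'] -> ['c', 'a', 'b', 'e']
'b': index 2 in ['c', 'a', 'b', 'e'] -> ['b', 'c', 'a', 'e']
'a': index 2 in ['b', 'c', 'a', 'e'] -> ['a', 'b', 'c', 'e']


Output: [0, 3, 2, 1, 1, 3, 3, 1, 2, 2]


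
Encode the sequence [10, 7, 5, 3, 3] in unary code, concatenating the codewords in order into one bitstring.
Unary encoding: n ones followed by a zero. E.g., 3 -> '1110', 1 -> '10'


Encode each number as n ones followed by a terminating 0:
  10 -> 11111111110 (11 bits)
  7 -> 11111110 (8 bits)
  5 -> 111110 (6 bits)
  3 -> 1110 (4 bits)
  3 -> 1110 (4 bits)
Total length = 11 + 8 + 6 + 4 + 4 = 33 bits.

Unary([10, 7, 5, 3, 3]) = 111111111101111111011111011101110 (33 bits)


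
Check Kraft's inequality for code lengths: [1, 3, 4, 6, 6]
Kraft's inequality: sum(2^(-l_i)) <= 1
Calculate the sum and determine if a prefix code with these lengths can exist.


Sum = 2^(-1) + 2^(-3) + 2^(-4) + 2^(-6) + 2^(-6)
    = 0.5 + 0.125 + 0.0625 + 0.015625 + 0.015625
    = 46/64 = 0.71875
Since 0.71875 <= 1, Kraft's inequality IS satisfied.
A prefix code with these lengths CAN exist.

Kraft sum = 0.71875. Satisfied.


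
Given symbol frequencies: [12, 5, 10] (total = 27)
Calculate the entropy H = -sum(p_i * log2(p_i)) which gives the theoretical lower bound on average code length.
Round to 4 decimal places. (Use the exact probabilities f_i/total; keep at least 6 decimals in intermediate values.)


Per-symbol terms -p_i * log2(p_i) with p_i = f_i/27:
  p = 12/27 = 0.444444: log2(p) = -1.169925, -p*log2(p) = 0.519967
  p = 5/27 = 0.185185: log2(p) = -2.432959, -p*log2(p) = 0.450548
  p = 10/27 = 0.370370: log2(p) = -1.432959, -p*log2(p) = 0.530726
H = 0.519967 + 0.450548 + 0.530726 = 1.501241

H = 1.5012 bits/symbol


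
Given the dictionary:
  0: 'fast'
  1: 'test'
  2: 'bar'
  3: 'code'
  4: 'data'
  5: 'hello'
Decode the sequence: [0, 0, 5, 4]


Look up each index in the dictionary:
  0 -> 'fast'
  0 -> 'fast'
  5 -> 'hello'
  4 -> 'data'

Decoded: "fast fast hello data"


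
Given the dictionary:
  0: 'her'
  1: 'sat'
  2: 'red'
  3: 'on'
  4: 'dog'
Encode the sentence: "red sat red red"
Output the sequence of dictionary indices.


Look up each word in the dictionary:
  'red' -> 2
  'sat' -> 1
  'red' -> 2
  'red' -> 2

Encoded: [2, 1, 2, 2]


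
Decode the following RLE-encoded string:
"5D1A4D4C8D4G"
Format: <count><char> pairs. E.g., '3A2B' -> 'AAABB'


Expanding each <count><char> pair:
  5D -> 'DDDDD'
  1A -> 'A'
  4D -> 'DDDD'
  4C -> 'CCCC'
  8D -> 'DDDDDDDD'
  4G -> 'GGGG'

Decoded = DDDDDADDDDCCCCDDDDDDDDGGGG


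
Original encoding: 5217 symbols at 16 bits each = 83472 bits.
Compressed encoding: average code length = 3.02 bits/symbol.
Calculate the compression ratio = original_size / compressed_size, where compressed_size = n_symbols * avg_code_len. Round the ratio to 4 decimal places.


original_size = n_symbols * orig_bits = 5217 * 16 = 83472 bits
compressed_size = n_symbols * avg_code_len = 5217 * 3.02 = 15755.34 bits
ratio = original_size / compressed_size = 83472 / 15755.34 = 5.298

Compression ratio = 5.298


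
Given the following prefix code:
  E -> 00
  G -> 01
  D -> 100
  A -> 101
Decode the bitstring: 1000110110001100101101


Decoding step by step:
Bits 100 -> D
Bits 01 -> G
Bits 101 -> A
Bits 100 -> D
Bits 01 -> G
Bits 100 -> D
Bits 101 -> A
Bits 101 -> A


Decoded message: DGADGDAA


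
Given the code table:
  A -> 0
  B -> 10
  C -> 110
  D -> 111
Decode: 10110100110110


Decoding:
10 -> B
110 -> C
10 -> B
0 -> A
110 -> C
110 -> C


Result: BCBACC


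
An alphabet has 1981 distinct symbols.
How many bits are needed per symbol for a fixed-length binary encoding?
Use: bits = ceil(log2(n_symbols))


log2(1981) = 10.952
Bracket: 2^10 = 1024 < 1981 <= 2^11 = 2048
So ceil(log2(1981)) = 11

bits = ceil(log2(1981)) = ceil(10.952) = 11 bits


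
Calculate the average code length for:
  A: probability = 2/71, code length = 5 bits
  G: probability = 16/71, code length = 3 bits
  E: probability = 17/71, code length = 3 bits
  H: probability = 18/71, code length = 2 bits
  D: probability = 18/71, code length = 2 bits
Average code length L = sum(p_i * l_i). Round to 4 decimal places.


Weighted contributions p_i * l_i:
  A: (2/71) * 5 = 10/71
  G: (16/71) * 3 = 48/71
  E: (17/71) * 3 = 51/71
  H: (18/71) * 2 = 36/71
  D: (18/71) * 2 = 36/71
Sum = (10 + 48 + 51 + 36 + 36)/71 = 181/71

L = 181/71 = 2.5493 bits/symbol


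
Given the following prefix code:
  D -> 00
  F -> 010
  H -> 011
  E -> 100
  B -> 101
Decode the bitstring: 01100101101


Decoding step by step:
Bits 011 -> H
Bits 00 -> D
Bits 101 -> B
Bits 101 -> B


Decoded message: HDBB


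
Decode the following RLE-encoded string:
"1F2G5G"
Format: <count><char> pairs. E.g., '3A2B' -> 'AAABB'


Expanding each <count><char> pair:
  1F -> 'F'
  2G -> 'GG'
  5G -> 'GGGGG'

Decoded = FGGGGGGG


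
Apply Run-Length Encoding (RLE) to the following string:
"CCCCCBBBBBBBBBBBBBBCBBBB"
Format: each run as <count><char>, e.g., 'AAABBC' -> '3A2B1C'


Scanning runs left to right:
  i=0: run of 'C' x 5 -> '5C'
  i=5: run of 'B' x 14 -> '14B'
  i=19: run of 'C' x 1 -> '1C'
  i=20: run of 'B' x 4 -> '4B'

RLE = 5C14B1C4B


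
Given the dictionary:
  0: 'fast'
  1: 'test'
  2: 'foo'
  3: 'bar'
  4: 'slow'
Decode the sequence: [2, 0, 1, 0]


Look up each index in the dictionary:
  2 -> 'foo'
  0 -> 'fast'
  1 -> 'test'
  0 -> 'fast'

Decoded: "foo fast test fast"


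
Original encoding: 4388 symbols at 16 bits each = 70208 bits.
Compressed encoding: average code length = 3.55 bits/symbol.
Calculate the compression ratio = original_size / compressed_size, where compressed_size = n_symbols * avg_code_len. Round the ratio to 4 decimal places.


original_size = n_symbols * orig_bits = 4388 * 16 = 70208 bits
compressed_size = n_symbols * avg_code_len = 4388 * 3.55 = 15577.4 bits
ratio = original_size / compressed_size = 70208 / 15577.4 = 4.507

Compression ratio = 4.507


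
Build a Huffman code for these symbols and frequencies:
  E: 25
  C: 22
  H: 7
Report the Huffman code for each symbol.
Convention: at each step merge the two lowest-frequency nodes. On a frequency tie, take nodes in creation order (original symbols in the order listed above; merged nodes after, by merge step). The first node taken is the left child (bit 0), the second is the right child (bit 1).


Huffman tree construction:
Step 1: Merge H(7) + C(22) = 29
Step 2: Merge E(25) + (H+C)(29) = 54
Read each symbol's code off the tree from the root (left child = 0, right child = 1).

Codes:
  E: 0 (length 1)
  C: 11 (length 2)
  H: 10 (length 2)
Average code length: 83/54 = 1.5370 bits/symbol


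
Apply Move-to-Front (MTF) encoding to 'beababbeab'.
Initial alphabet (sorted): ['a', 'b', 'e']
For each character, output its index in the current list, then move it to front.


MTF encoding:
'b': index 1 in ['a', 'b', 'e'] -> ['b', 'a', 'e']
'e': index 2 in ['b', 'a', 'e'] -> ['e', 'b', 'a']
'a': index 2 in ['e', 'b', 'a'] -> ['a', 'e', 'b']
'b': index 2 in ['a', 'e', 'b'] -> ['b', 'a', 'e']
'a': index 1 in ['b', 'a', 'e'] -> ['a', 'b', 'e']
'b': index 1 in ['a', 'b', 'e'] -> ['b', 'a', 'e']
'b': index 0 in ['b', 'a', 'e'] -> ['b', 'a', 'e']
'e': index 2 in ['b', 'a', 'e'] -> ['e', 'b', 'a']
'a': index 2 in ['e', 'b', 'a'] -> ['a', 'e', 'b']
'b': index 2 in ['a', 'e', 'b'] -> ['b', 'a', 'e']


Output: [1, 2, 2, 2, 1, 1, 0, 2, 2, 2]
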